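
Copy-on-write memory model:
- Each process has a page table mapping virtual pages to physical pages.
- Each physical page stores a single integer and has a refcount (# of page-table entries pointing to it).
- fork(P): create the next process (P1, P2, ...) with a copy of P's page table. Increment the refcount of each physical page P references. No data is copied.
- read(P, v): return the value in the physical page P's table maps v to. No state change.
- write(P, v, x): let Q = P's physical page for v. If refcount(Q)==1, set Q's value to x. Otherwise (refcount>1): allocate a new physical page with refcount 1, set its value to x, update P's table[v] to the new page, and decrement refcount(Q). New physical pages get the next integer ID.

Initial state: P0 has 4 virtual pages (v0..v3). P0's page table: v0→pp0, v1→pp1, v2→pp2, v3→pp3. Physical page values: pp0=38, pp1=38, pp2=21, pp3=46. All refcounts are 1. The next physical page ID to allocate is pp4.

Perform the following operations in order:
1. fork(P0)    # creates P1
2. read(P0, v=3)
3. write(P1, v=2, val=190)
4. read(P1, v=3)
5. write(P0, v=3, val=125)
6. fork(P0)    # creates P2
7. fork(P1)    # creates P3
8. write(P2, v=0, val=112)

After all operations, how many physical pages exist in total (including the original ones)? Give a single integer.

Op 1: fork(P0) -> P1. 4 ppages; refcounts: pp0:2 pp1:2 pp2:2 pp3:2
Op 2: read(P0, v3) -> 46. No state change.
Op 3: write(P1, v2, 190). refcount(pp2)=2>1 -> COPY to pp4. 5 ppages; refcounts: pp0:2 pp1:2 pp2:1 pp3:2 pp4:1
Op 4: read(P1, v3) -> 46. No state change.
Op 5: write(P0, v3, 125). refcount(pp3)=2>1 -> COPY to pp5. 6 ppages; refcounts: pp0:2 pp1:2 pp2:1 pp3:1 pp4:1 pp5:1
Op 6: fork(P0) -> P2. 6 ppages; refcounts: pp0:3 pp1:3 pp2:2 pp3:1 pp4:1 pp5:2
Op 7: fork(P1) -> P3. 6 ppages; refcounts: pp0:4 pp1:4 pp2:2 pp3:2 pp4:2 pp5:2
Op 8: write(P2, v0, 112). refcount(pp0)=4>1 -> COPY to pp6. 7 ppages; refcounts: pp0:3 pp1:4 pp2:2 pp3:2 pp4:2 pp5:2 pp6:1

Answer: 7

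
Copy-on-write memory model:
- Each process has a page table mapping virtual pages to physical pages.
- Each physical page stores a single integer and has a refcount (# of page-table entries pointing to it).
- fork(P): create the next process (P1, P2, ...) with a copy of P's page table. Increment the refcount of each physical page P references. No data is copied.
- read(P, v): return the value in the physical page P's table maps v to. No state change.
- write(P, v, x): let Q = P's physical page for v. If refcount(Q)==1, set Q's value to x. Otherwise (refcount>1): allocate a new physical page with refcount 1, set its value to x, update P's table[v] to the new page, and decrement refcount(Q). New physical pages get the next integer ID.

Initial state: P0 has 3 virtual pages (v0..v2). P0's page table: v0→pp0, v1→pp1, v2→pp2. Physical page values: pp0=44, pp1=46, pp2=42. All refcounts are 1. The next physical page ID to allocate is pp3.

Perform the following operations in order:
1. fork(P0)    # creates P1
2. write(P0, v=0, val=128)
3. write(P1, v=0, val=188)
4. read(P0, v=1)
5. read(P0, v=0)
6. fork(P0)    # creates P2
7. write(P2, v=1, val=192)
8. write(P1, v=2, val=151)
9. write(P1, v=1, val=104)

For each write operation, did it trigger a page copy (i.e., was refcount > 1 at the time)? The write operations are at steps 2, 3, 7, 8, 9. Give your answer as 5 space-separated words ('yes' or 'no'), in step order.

Op 1: fork(P0) -> P1. 3 ppages; refcounts: pp0:2 pp1:2 pp2:2
Op 2: write(P0, v0, 128). refcount(pp0)=2>1 -> COPY to pp3. 4 ppages; refcounts: pp0:1 pp1:2 pp2:2 pp3:1
Op 3: write(P1, v0, 188). refcount(pp0)=1 -> write in place. 4 ppages; refcounts: pp0:1 pp1:2 pp2:2 pp3:1
Op 4: read(P0, v1) -> 46. No state change.
Op 5: read(P0, v0) -> 128. No state change.
Op 6: fork(P0) -> P2. 4 ppages; refcounts: pp0:1 pp1:3 pp2:3 pp3:2
Op 7: write(P2, v1, 192). refcount(pp1)=3>1 -> COPY to pp4. 5 ppages; refcounts: pp0:1 pp1:2 pp2:3 pp3:2 pp4:1
Op 8: write(P1, v2, 151). refcount(pp2)=3>1 -> COPY to pp5. 6 ppages; refcounts: pp0:1 pp1:2 pp2:2 pp3:2 pp4:1 pp5:1
Op 9: write(P1, v1, 104). refcount(pp1)=2>1 -> COPY to pp6. 7 ppages; refcounts: pp0:1 pp1:1 pp2:2 pp3:2 pp4:1 pp5:1 pp6:1

yes no yes yes yes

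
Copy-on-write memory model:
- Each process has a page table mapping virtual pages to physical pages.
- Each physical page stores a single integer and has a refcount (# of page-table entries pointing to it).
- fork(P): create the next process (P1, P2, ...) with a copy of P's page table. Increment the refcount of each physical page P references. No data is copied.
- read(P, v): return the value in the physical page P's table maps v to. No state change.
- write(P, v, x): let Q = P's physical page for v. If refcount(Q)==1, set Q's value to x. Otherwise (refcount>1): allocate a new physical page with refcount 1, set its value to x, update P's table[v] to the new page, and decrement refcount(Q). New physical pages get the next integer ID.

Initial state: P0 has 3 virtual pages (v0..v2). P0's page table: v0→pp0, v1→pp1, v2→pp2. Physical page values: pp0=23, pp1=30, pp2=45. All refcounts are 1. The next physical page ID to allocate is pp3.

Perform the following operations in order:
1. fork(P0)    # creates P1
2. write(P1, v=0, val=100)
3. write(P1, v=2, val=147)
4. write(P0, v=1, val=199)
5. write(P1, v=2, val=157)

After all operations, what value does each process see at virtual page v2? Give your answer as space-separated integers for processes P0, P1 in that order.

Op 1: fork(P0) -> P1. 3 ppages; refcounts: pp0:2 pp1:2 pp2:2
Op 2: write(P1, v0, 100). refcount(pp0)=2>1 -> COPY to pp3. 4 ppages; refcounts: pp0:1 pp1:2 pp2:2 pp3:1
Op 3: write(P1, v2, 147). refcount(pp2)=2>1 -> COPY to pp4. 5 ppages; refcounts: pp0:1 pp1:2 pp2:1 pp3:1 pp4:1
Op 4: write(P0, v1, 199). refcount(pp1)=2>1 -> COPY to pp5. 6 ppages; refcounts: pp0:1 pp1:1 pp2:1 pp3:1 pp4:1 pp5:1
Op 5: write(P1, v2, 157). refcount(pp4)=1 -> write in place. 6 ppages; refcounts: pp0:1 pp1:1 pp2:1 pp3:1 pp4:1 pp5:1
P0: v2 -> pp2 = 45
P1: v2 -> pp4 = 157

Answer: 45 157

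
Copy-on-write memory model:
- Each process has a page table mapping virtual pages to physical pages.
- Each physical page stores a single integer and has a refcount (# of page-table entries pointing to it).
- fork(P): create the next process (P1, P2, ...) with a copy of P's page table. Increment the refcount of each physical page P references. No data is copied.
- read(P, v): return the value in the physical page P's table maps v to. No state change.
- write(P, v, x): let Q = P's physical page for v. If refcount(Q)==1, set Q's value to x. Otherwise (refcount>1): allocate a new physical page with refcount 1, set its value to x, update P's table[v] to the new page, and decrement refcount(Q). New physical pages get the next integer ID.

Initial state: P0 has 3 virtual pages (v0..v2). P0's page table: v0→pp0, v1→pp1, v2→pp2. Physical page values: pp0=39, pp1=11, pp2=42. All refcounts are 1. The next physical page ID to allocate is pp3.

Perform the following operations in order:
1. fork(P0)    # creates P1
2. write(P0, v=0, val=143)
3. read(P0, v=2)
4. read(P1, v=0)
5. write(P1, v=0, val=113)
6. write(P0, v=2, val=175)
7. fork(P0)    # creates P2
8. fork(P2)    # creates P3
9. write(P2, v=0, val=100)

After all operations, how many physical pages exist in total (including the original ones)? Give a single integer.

Op 1: fork(P0) -> P1. 3 ppages; refcounts: pp0:2 pp1:2 pp2:2
Op 2: write(P0, v0, 143). refcount(pp0)=2>1 -> COPY to pp3. 4 ppages; refcounts: pp0:1 pp1:2 pp2:2 pp3:1
Op 3: read(P0, v2) -> 42. No state change.
Op 4: read(P1, v0) -> 39. No state change.
Op 5: write(P1, v0, 113). refcount(pp0)=1 -> write in place. 4 ppages; refcounts: pp0:1 pp1:2 pp2:2 pp3:1
Op 6: write(P0, v2, 175). refcount(pp2)=2>1 -> COPY to pp4. 5 ppages; refcounts: pp0:1 pp1:2 pp2:1 pp3:1 pp4:1
Op 7: fork(P0) -> P2. 5 ppages; refcounts: pp0:1 pp1:3 pp2:1 pp3:2 pp4:2
Op 8: fork(P2) -> P3. 5 ppages; refcounts: pp0:1 pp1:4 pp2:1 pp3:3 pp4:3
Op 9: write(P2, v0, 100). refcount(pp3)=3>1 -> COPY to pp5. 6 ppages; refcounts: pp0:1 pp1:4 pp2:1 pp3:2 pp4:3 pp5:1

Answer: 6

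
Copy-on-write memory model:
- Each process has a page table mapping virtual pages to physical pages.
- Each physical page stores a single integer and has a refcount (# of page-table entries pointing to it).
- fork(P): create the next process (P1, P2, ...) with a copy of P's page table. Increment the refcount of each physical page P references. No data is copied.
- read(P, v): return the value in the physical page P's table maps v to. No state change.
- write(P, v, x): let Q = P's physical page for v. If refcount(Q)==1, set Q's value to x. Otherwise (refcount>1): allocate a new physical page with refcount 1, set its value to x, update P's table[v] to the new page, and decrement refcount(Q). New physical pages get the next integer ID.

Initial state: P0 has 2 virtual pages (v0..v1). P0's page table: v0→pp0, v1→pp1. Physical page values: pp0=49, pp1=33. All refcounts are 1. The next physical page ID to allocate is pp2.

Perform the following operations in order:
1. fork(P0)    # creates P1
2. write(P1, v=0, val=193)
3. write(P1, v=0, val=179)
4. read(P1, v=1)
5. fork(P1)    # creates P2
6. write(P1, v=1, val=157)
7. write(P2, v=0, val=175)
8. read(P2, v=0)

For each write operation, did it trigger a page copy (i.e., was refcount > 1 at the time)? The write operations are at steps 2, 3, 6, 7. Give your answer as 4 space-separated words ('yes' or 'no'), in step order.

Op 1: fork(P0) -> P1. 2 ppages; refcounts: pp0:2 pp1:2
Op 2: write(P1, v0, 193). refcount(pp0)=2>1 -> COPY to pp2. 3 ppages; refcounts: pp0:1 pp1:2 pp2:1
Op 3: write(P1, v0, 179). refcount(pp2)=1 -> write in place. 3 ppages; refcounts: pp0:1 pp1:2 pp2:1
Op 4: read(P1, v1) -> 33. No state change.
Op 5: fork(P1) -> P2. 3 ppages; refcounts: pp0:1 pp1:3 pp2:2
Op 6: write(P1, v1, 157). refcount(pp1)=3>1 -> COPY to pp3. 4 ppages; refcounts: pp0:1 pp1:2 pp2:2 pp3:1
Op 7: write(P2, v0, 175). refcount(pp2)=2>1 -> COPY to pp4. 5 ppages; refcounts: pp0:1 pp1:2 pp2:1 pp3:1 pp4:1
Op 8: read(P2, v0) -> 175. No state change.

yes no yes yes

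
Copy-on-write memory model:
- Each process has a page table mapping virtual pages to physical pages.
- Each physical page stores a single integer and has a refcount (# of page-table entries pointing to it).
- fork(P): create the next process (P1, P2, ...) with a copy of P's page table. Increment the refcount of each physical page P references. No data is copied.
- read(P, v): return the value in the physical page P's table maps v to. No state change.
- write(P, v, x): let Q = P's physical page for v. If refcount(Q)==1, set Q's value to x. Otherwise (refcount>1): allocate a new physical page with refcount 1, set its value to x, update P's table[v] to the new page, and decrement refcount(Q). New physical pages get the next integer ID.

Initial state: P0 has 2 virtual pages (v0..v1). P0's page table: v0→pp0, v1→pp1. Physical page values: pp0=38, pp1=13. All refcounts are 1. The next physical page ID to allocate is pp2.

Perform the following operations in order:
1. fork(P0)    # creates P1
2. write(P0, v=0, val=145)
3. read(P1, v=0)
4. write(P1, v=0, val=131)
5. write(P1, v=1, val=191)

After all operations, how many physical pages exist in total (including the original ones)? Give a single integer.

Op 1: fork(P0) -> P1. 2 ppages; refcounts: pp0:2 pp1:2
Op 2: write(P0, v0, 145). refcount(pp0)=2>1 -> COPY to pp2. 3 ppages; refcounts: pp0:1 pp1:2 pp2:1
Op 3: read(P1, v0) -> 38. No state change.
Op 4: write(P1, v0, 131). refcount(pp0)=1 -> write in place. 3 ppages; refcounts: pp0:1 pp1:2 pp2:1
Op 5: write(P1, v1, 191). refcount(pp1)=2>1 -> COPY to pp3. 4 ppages; refcounts: pp0:1 pp1:1 pp2:1 pp3:1

Answer: 4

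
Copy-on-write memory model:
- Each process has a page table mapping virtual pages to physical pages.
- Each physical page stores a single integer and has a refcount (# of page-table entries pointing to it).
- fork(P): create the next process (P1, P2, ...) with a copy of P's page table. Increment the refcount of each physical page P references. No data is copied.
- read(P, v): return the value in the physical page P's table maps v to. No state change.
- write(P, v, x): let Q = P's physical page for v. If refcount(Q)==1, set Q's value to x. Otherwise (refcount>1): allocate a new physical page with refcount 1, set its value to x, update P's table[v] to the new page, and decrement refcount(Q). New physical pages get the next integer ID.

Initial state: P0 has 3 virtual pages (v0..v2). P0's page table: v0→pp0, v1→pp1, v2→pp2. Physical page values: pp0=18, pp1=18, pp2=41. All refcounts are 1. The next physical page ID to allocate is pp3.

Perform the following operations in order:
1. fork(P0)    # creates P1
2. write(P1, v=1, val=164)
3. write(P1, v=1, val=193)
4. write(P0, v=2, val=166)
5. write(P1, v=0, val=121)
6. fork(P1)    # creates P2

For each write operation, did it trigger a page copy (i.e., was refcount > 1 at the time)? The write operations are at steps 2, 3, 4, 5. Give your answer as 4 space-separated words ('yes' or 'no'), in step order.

Op 1: fork(P0) -> P1. 3 ppages; refcounts: pp0:2 pp1:2 pp2:2
Op 2: write(P1, v1, 164). refcount(pp1)=2>1 -> COPY to pp3. 4 ppages; refcounts: pp0:2 pp1:1 pp2:2 pp3:1
Op 3: write(P1, v1, 193). refcount(pp3)=1 -> write in place. 4 ppages; refcounts: pp0:2 pp1:1 pp2:2 pp3:1
Op 4: write(P0, v2, 166). refcount(pp2)=2>1 -> COPY to pp4. 5 ppages; refcounts: pp0:2 pp1:1 pp2:1 pp3:1 pp4:1
Op 5: write(P1, v0, 121). refcount(pp0)=2>1 -> COPY to pp5. 6 ppages; refcounts: pp0:1 pp1:1 pp2:1 pp3:1 pp4:1 pp5:1
Op 6: fork(P1) -> P2. 6 ppages; refcounts: pp0:1 pp1:1 pp2:2 pp3:2 pp4:1 pp5:2

yes no yes yes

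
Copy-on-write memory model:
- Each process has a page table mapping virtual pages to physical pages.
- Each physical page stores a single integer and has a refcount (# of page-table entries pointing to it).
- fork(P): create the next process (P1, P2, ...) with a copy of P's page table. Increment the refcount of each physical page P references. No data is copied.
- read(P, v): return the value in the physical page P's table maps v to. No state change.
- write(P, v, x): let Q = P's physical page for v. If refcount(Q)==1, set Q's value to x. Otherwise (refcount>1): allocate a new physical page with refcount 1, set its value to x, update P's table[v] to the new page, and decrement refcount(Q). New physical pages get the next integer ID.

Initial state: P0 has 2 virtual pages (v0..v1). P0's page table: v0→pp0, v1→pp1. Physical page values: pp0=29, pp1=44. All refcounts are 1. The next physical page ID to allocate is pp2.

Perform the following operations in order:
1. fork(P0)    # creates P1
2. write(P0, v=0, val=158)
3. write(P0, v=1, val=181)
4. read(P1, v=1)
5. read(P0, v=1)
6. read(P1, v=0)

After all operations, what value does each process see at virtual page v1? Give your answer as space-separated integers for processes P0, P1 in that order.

Answer: 181 44

Derivation:
Op 1: fork(P0) -> P1. 2 ppages; refcounts: pp0:2 pp1:2
Op 2: write(P0, v0, 158). refcount(pp0)=2>1 -> COPY to pp2. 3 ppages; refcounts: pp0:1 pp1:2 pp2:1
Op 3: write(P0, v1, 181). refcount(pp1)=2>1 -> COPY to pp3. 4 ppages; refcounts: pp0:1 pp1:1 pp2:1 pp3:1
Op 4: read(P1, v1) -> 44. No state change.
Op 5: read(P0, v1) -> 181. No state change.
Op 6: read(P1, v0) -> 29. No state change.
P0: v1 -> pp3 = 181
P1: v1 -> pp1 = 44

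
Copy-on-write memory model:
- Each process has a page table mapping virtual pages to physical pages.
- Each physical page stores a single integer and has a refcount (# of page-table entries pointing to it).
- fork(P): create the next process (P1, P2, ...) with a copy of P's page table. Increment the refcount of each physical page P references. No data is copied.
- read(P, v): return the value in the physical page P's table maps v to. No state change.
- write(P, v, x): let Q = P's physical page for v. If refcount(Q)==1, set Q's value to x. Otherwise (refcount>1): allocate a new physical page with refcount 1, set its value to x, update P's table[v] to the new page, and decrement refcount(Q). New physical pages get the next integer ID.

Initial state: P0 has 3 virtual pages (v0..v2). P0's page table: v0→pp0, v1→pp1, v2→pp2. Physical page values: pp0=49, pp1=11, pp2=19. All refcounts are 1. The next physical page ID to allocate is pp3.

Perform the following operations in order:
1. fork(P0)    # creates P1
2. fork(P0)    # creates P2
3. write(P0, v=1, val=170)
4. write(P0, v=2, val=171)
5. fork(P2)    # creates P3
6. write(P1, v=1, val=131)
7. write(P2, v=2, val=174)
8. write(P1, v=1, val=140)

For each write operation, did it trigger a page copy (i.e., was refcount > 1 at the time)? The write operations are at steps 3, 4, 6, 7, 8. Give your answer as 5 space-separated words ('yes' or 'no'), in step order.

Op 1: fork(P0) -> P1. 3 ppages; refcounts: pp0:2 pp1:2 pp2:2
Op 2: fork(P0) -> P2. 3 ppages; refcounts: pp0:3 pp1:3 pp2:3
Op 3: write(P0, v1, 170). refcount(pp1)=3>1 -> COPY to pp3. 4 ppages; refcounts: pp0:3 pp1:2 pp2:3 pp3:1
Op 4: write(P0, v2, 171). refcount(pp2)=3>1 -> COPY to pp4. 5 ppages; refcounts: pp0:3 pp1:2 pp2:2 pp3:1 pp4:1
Op 5: fork(P2) -> P3. 5 ppages; refcounts: pp0:4 pp1:3 pp2:3 pp3:1 pp4:1
Op 6: write(P1, v1, 131). refcount(pp1)=3>1 -> COPY to pp5. 6 ppages; refcounts: pp0:4 pp1:2 pp2:3 pp3:1 pp4:1 pp5:1
Op 7: write(P2, v2, 174). refcount(pp2)=3>1 -> COPY to pp6. 7 ppages; refcounts: pp0:4 pp1:2 pp2:2 pp3:1 pp4:1 pp5:1 pp6:1
Op 8: write(P1, v1, 140). refcount(pp5)=1 -> write in place. 7 ppages; refcounts: pp0:4 pp1:2 pp2:2 pp3:1 pp4:1 pp5:1 pp6:1

yes yes yes yes no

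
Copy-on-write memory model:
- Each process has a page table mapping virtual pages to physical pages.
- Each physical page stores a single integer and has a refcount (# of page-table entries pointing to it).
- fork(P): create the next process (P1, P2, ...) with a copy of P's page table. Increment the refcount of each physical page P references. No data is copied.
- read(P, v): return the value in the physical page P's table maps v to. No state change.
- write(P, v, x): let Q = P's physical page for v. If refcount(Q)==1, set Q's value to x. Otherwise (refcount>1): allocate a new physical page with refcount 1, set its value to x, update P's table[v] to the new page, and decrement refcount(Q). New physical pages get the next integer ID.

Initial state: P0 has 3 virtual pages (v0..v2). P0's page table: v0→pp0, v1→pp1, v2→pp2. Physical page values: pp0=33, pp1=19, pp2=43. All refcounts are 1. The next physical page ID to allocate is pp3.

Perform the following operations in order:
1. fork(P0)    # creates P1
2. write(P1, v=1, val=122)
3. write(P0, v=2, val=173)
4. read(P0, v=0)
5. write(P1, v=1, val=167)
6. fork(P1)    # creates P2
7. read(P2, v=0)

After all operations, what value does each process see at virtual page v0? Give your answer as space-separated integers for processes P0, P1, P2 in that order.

Op 1: fork(P0) -> P1. 3 ppages; refcounts: pp0:2 pp1:2 pp2:2
Op 2: write(P1, v1, 122). refcount(pp1)=2>1 -> COPY to pp3. 4 ppages; refcounts: pp0:2 pp1:1 pp2:2 pp3:1
Op 3: write(P0, v2, 173). refcount(pp2)=2>1 -> COPY to pp4. 5 ppages; refcounts: pp0:2 pp1:1 pp2:1 pp3:1 pp4:1
Op 4: read(P0, v0) -> 33. No state change.
Op 5: write(P1, v1, 167). refcount(pp3)=1 -> write in place. 5 ppages; refcounts: pp0:2 pp1:1 pp2:1 pp3:1 pp4:1
Op 6: fork(P1) -> P2. 5 ppages; refcounts: pp0:3 pp1:1 pp2:2 pp3:2 pp4:1
Op 7: read(P2, v0) -> 33. No state change.
P0: v0 -> pp0 = 33
P1: v0 -> pp0 = 33
P2: v0 -> pp0 = 33

Answer: 33 33 33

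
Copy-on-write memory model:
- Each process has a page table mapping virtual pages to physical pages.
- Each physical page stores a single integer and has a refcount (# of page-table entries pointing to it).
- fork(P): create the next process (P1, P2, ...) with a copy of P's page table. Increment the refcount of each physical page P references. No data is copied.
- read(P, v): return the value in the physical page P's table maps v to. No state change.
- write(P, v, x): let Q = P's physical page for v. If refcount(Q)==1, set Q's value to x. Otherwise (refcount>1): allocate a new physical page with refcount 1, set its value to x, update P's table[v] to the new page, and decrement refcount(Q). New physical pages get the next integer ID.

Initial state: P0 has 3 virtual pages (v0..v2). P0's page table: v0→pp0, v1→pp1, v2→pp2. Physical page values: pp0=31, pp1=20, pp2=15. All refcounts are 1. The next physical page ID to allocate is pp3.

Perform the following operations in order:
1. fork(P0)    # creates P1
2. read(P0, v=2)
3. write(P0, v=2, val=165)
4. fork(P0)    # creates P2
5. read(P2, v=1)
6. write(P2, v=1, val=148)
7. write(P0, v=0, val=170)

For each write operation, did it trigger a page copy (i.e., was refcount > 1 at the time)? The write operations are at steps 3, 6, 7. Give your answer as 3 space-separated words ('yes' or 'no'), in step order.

Op 1: fork(P0) -> P1. 3 ppages; refcounts: pp0:2 pp1:2 pp2:2
Op 2: read(P0, v2) -> 15. No state change.
Op 3: write(P0, v2, 165). refcount(pp2)=2>1 -> COPY to pp3. 4 ppages; refcounts: pp0:2 pp1:2 pp2:1 pp3:1
Op 4: fork(P0) -> P2. 4 ppages; refcounts: pp0:3 pp1:3 pp2:1 pp3:2
Op 5: read(P2, v1) -> 20. No state change.
Op 6: write(P2, v1, 148). refcount(pp1)=3>1 -> COPY to pp4. 5 ppages; refcounts: pp0:3 pp1:2 pp2:1 pp3:2 pp4:1
Op 7: write(P0, v0, 170). refcount(pp0)=3>1 -> COPY to pp5. 6 ppages; refcounts: pp0:2 pp1:2 pp2:1 pp3:2 pp4:1 pp5:1

yes yes yes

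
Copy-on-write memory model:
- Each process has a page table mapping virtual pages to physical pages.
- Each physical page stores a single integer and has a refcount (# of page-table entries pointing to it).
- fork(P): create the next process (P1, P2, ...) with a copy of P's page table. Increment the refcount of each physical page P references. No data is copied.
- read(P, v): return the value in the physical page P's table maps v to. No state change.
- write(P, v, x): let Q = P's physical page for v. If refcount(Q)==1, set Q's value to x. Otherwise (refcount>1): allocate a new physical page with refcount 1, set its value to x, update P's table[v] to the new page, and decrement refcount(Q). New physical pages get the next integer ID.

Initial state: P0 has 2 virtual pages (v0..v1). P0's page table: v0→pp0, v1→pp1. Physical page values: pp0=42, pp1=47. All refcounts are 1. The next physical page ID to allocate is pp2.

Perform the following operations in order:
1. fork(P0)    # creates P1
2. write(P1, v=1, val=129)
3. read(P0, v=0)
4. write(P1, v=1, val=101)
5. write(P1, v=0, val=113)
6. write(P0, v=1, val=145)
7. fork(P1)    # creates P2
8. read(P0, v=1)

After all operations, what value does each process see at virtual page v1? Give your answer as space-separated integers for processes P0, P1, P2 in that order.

Answer: 145 101 101

Derivation:
Op 1: fork(P0) -> P1. 2 ppages; refcounts: pp0:2 pp1:2
Op 2: write(P1, v1, 129). refcount(pp1)=2>1 -> COPY to pp2. 3 ppages; refcounts: pp0:2 pp1:1 pp2:1
Op 3: read(P0, v0) -> 42. No state change.
Op 4: write(P1, v1, 101). refcount(pp2)=1 -> write in place. 3 ppages; refcounts: pp0:2 pp1:1 pp2:1
Op 5: write(P1, v0, 113). refcount(pp0)=2>1 -> COPY to pp3. 4 ppages; refcounts: pp0:1 pp1:1 pp2:1 pp3:1
Op 6: write(P0, v1, 145). refcount(pp1)=1 -> write in place. 4 ppages; refcounts: pp0:1 pp1:1 pp2:1 pp3:1
Op 7: fork(P1) -> P2. 4 ppages; refcounts: pp0:1 pp1:1 pp2:2 pp3:2
Op 8: read(P0, v1) -> 145. No state change.
P0: v1 -> pp1 = 145
P1: v1 -> pp2 = 101
P2: v1 -> pp2 = 101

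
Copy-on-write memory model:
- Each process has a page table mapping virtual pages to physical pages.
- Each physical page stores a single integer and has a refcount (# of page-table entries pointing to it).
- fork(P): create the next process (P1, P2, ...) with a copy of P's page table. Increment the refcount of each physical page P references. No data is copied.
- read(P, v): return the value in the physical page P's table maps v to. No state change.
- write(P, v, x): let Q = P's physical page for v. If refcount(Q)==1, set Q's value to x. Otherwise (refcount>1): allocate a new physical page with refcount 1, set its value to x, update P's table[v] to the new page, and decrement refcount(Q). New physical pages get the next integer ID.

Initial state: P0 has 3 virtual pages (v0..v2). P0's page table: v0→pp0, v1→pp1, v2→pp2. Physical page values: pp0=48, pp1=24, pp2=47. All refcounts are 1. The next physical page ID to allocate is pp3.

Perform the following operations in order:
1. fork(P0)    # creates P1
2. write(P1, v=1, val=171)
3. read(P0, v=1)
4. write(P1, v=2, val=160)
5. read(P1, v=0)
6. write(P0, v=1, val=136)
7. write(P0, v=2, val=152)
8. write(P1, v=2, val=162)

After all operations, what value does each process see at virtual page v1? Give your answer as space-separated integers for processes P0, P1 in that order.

Answer: 136 171

Derivation:
Op 1: fork(P0) -> P1. 3 ppages; refcounts: pp0:2 pp1:2 pp2:2
Op 2: write(P1, v1, 171). refcount(pp1)=2>1 -> COPY to pp3. 4 ppages; refcounts: pp0:2 pp1:1 pp2:2 pp3:1
Op 3: read(P0, v1) -> 24. No state change.
Op 4: write(P1, v2, 160). refcount(pp2)=2>1 -> COPY to pp4. 5 ppages; refcounts: pp0:2 pp1:1 pp2:1 pp3:1 pp4:1
Op 5: read(P1, v0) -> 48. No state change.
Op 6: write(P0, v1, 136). refcount(pp1)=1 -> write in place. 5 ppages; refcounts: pp0:2 pp1:1 pp2:1 pp3:1 pp4:1
Op 7: write(P0, v2, 152). refcount(pp2)=1 -> write in place. 5 ppages; refcounts: pp0:2 pp1:1 pp2:1 pp3:1 pp4:1
Op 8: write(P1, v2, 162). refcount(pp4)=1 -> write in place. 5 ppages; refcounts: pp0:2 pp1:1 pp2:1 pp3:1 pp4:1
P0: v1 -> pp1 = 136
P1: v1 -> pp3 = 171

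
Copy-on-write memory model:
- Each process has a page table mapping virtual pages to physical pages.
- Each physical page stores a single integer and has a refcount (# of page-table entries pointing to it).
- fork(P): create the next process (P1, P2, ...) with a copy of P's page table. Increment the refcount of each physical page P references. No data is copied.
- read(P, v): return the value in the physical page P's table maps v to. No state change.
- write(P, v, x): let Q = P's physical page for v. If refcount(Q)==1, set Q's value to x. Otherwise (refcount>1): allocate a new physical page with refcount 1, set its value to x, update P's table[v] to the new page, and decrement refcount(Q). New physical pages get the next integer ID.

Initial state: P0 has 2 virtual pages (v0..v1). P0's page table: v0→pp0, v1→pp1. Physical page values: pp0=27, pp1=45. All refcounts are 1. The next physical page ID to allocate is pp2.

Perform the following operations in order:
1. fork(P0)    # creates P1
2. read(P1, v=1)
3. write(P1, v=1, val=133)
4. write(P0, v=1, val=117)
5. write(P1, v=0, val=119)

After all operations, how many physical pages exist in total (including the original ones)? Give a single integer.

Answer: 4

Derivation:
Op 1: fork(P0) -> P1. 2 ppages; refcounts: pp0:2 pp1:2
Op 2: read(P1, v1) -> 45. No state change.
Op 3: write(P1, v1, 133). refcount(pp1)=2>1 -> COPY to pp2. 3 ppages; refcounts: pp0:2 pp1:1 pp2:1
Op 4: write(P0, v1, 117). refcount(pp1)=1 -> write in place. 3 ppages; refcounts: pp0:2 pp1:1 pp2:1
Op 5: write(P1, v0, 119). refcount(pp0)=2>1 -> COPY to pp3. 4 ppages; refcounts: pp0:1 pp1:1 pp2:1 pp3:1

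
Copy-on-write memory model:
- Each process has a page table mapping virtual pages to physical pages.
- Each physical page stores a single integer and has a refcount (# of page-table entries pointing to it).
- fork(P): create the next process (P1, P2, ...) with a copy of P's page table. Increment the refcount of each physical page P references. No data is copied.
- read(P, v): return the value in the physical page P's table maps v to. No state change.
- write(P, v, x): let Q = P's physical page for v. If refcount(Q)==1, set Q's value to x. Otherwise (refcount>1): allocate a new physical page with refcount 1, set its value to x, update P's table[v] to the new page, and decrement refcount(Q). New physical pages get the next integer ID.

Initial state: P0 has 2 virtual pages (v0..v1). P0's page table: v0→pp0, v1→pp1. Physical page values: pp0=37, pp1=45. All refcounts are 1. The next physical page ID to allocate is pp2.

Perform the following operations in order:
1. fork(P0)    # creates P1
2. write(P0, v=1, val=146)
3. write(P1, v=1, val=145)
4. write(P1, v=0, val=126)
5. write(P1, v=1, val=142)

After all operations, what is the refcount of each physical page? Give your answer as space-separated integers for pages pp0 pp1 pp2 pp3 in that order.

Answer: 1 1 1 1

Derivation:
Op 1: fork(P0) -> P1. 2 ppages; refcounts: pp0:2 pp1:2
Op 2: write(P0, v1, 146). refcount(pp1)=2>1 -> COPY to pp2. 3 ppages; refcounts: pp0:2 pp1:1 pp2:1
Op 3: write(P1, v1, 145). refcount(pp1)=1 -> write in place. 3 ppages; refcounts: pp0:2 pp1:1 pp2:1
Op 4: write(P1, v0, 126). refcount(pp0)=2>1 -> COPY to pp3. 4 ppages; refcounts: pp0:1 pp1:1 pp2:1 pp3:1
Op 5: write(P1, v1, 142). refcount(pp1)=1 -> write in place. 4 ppages; refcounts: pp0:1 pp1:1 pp2:1 pp3:1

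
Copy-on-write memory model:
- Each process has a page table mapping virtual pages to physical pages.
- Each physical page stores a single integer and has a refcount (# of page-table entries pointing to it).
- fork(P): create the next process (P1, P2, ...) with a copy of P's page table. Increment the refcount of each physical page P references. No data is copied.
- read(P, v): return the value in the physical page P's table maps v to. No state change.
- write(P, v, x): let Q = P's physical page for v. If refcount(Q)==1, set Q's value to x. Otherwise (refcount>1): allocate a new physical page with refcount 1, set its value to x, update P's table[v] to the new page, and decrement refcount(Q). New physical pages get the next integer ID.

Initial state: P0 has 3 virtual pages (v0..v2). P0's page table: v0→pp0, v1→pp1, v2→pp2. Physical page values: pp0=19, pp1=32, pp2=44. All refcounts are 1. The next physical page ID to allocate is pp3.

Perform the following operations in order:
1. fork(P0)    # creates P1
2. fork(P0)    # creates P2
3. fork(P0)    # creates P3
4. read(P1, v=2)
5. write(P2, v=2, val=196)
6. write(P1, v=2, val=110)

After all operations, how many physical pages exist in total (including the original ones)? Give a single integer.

Op 1: fork(P0) -> P1. 3 ppages; refcounts: pp0:2 pp1:2 pp2:2
Op 2: fork(P0) -> P2. 3 ppages; refcounts: pp0:3 pp1:3 pp2:3
Op 3: fork(P0) -> P3. 3 ppages; refcounts: pp0:4 pp1:4 pp2:4
Op 4: read(P1, v2) -> 44. No state change.
Op 5: write(P2, v2, 196). refcount(pp2)=4>1 -> COPY to pp3. 4 ppages; refcounts: pp0:4 pp1:4 pp2:3 pp3:1
Op 6: write(P1, v2, 110). refcount(pp2)=3>1 -> COPY to pp4. 5 ppages; refcounts: pp0:4 pp1:4 pp2:2 pp3:1 pp4:1

Answer: 5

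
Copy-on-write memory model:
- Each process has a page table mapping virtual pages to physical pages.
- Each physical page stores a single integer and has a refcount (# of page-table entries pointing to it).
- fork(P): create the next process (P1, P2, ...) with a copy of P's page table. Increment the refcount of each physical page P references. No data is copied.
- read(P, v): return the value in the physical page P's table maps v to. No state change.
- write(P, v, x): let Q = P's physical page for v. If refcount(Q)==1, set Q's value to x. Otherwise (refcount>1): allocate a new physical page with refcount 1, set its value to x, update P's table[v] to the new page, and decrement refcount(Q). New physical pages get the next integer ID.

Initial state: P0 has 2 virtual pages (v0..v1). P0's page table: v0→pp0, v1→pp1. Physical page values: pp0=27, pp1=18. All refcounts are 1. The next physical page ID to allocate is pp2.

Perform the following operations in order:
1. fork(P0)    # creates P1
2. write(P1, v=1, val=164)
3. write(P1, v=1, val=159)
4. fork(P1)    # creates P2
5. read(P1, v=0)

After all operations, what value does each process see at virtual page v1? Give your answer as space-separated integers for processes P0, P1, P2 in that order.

Op 1: fork(P0) -> P1. 2 ppages; refcounts: pp0:2 pp1:2
Op 2: write(P1, v1, 164). refcount(pp1)=2>1 -> COPY to pp2. 3 ppages; refcounts: pp0:2 pp1:1 pp2:1
Op 3: write(P1, v1, 159). refcount(pp2)=1 -> write in place. 3 ppages; refcounts: pp0:2 pp1:1 pp2:1
Op 4: fork(P1) -> P2. 3 ppages; refcounts: pp0:3 pp1:1 pp2:2
Op 5: read(P1, v0) -> 27. No state change.
P0: v1 -> pp1 = 18
P1: v1 -> pp2 = 159
P2: v1 -> pp2 = 159

Answer: 18 159 159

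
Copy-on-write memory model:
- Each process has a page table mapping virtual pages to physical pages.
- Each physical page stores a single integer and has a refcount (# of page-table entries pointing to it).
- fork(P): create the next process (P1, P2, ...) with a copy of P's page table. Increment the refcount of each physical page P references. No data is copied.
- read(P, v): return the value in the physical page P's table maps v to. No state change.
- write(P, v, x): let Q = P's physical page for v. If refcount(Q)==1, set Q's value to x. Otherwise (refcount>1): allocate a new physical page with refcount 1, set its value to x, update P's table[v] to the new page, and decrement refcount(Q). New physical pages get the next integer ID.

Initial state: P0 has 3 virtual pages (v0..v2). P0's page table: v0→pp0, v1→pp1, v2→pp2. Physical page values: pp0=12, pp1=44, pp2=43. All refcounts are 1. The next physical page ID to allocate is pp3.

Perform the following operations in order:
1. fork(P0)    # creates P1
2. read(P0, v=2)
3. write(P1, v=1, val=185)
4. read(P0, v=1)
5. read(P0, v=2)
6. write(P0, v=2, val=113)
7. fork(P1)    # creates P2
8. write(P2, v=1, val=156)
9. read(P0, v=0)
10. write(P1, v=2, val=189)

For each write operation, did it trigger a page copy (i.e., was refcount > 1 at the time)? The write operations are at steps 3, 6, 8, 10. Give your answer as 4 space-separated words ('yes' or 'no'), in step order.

Op 1: fork(P0) -> P1. 3 ppages; refcounts: pp0:2 pp1:2 pp2:2
Op 2: read(P0, v2) -> 43. No state change.
Op 3: write(P1, v1, 185). refcount(pp1)=2>1 -> COPY to pp3. 4 ppages; refcounts: pp0:2 pp1:1 pp2:2 pp3:1
Op 4: read(P0, v1) -> 44. No state change.
Op 5: read(P0, v2) -> 43. No state change.
Op 6: write(P0, v2, 113). refcount(pp2)=2>1 -> COPY to pp4. 5 ppages; refcounts: pp0:2 pp1:1 pp2:1 pp3:1 pp4:1
Op 7: fork(P1) -> P2. 5 ppages; refcounts: pp0:3 pp1:1 pp2:2 pp3:2 pp4:1
Op 8: write(P2, v1, 156). refcount(pp3)=2>1 -> COPY to pp5. 6 ppages; refcounts: pp0:3 pp1:1 pp2:2 pp3:1 pp4:1 pp5:1
Op 9: read(P0, v0) -> 12. No state change.
Op 10: write(P1, v2, 189). refcount(pp2)=2>1 -> COPY to pp6. 7 ppages; refcounts: pp0:3 pp1:1 pp2:1 pp3:1 pp4:1 pp5:1 pp6:1

yes yes yes yes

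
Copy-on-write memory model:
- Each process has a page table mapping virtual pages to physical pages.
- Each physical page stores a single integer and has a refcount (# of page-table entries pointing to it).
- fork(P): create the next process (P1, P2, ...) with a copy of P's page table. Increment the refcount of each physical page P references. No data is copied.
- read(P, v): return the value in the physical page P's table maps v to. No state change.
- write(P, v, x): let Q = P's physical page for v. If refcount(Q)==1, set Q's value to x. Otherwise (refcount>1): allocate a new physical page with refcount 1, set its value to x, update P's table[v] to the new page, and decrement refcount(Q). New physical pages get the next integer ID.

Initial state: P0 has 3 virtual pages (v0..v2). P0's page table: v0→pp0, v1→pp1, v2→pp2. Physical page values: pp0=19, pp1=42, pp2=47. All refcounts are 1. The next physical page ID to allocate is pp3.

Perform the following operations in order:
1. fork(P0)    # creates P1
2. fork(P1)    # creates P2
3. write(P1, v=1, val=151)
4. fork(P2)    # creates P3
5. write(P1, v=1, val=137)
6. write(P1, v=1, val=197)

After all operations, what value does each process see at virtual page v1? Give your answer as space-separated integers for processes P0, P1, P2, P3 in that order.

Op 1: fork(P0) -> P1. 3 ppages; refcounts: pp0:2 pp1:2 pp2:2
Op 2: fork(P1) -> P2. 3 ppages; refcounts: pp0:3 pp1:3 pp2:3
Op 3: write(P1, v1, 151). refcount(pp1)=3>1 -> COPY to pp3. 4 ppages; refcounts: pp0:3 pp1:2 pp2:3 pp3:1
Op 4: fork(P2) -> P3. 4 ppages; refcounts: pp0:4 pp1:3 pp2:4 pp3:1
Op 5: write(P1, v1, 137). refcount(pp3)=1 -> write in place. 4 ppages; refcounts: pp0:4 pp1:3 pp2:4 pp3:1
Op 6: write(P1, v1, 197). refcount(pp3)=1 -> write in place. 4 ppages; refcounts: pp0:4 pp1:3 pp2:4 pp3:1
P0: v1 -> pp1 = 42
P1: v1 -> pp3 = 197
P2: v1 -> pp1 = 42
P3: v1 -> pp1 = 42

Answer: 42 197 42 42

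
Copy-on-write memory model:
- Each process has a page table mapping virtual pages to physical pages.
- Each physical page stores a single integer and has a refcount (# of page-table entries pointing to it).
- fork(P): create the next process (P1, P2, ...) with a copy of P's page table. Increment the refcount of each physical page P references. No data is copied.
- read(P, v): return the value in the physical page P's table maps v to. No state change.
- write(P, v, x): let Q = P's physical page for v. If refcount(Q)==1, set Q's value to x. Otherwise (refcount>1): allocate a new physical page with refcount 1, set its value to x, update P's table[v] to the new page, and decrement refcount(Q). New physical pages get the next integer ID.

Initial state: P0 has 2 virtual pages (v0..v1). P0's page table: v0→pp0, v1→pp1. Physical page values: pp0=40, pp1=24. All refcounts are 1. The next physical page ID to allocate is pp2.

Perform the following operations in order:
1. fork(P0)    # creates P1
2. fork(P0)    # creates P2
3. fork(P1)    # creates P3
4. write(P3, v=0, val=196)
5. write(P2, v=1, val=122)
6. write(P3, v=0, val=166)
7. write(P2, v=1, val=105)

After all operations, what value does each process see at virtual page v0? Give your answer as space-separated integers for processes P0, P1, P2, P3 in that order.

Answer: 40 40 40 166

Derivation:
Op 1: fork(P0) -> P1. 2 ppages; refcounts: pp0:2 pp1:2
Op 2: fork(P0) -> P2. 2 ppages; refcounts: pp0:3 pp1:3
Op 3: fork(P1) -> P3. 2 ppages; refcounts: pp0:4 pp1:4
Op 4: write(P3, v0, 196). refcount(pp0)=4>1 -> COPY to pp2. 3 ppages; refcounts: pp0:3 pp1:4 pp2:1
Op 5: write(P2, v1, 122). refcount(pp1)=4>1 -> COPY to pp3. 4 ppages; refcounts: pp0:3 pp1:3 pp2:1 pp3:1
Op 6: write(P3, v0, 166). refcount(pp2)=1 -> write in place. 4 ppages; refcounts: pp0:3 pp1:3 pp2:1 pp3:1
Op 7: write(P2, v1, 105). refcount(pp3)=1 -> write in place. 4 ppages; refcounts: pp0:3 pp1:3 pp2:1 pp3:1
P0: v0 -> pp0 = 40
P1: v0 -> pp0 = 40
P2: v0 -> pp0 = 40
P3: v0 -> pp2 = 166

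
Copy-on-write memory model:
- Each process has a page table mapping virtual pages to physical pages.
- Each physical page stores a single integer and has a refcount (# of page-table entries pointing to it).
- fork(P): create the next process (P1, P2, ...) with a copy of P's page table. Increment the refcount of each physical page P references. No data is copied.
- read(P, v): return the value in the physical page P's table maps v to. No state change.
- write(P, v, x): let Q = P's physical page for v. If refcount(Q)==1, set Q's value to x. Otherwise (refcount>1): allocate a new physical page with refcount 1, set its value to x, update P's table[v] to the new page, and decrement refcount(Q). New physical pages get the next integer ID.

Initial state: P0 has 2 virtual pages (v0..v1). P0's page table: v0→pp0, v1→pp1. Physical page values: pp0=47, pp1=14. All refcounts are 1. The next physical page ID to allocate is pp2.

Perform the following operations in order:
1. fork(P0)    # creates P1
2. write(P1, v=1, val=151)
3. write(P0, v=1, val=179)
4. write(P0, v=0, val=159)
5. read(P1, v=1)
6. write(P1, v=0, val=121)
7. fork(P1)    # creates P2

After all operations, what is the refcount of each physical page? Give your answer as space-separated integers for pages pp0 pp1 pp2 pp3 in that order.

Answer: 2 1 2 1

Derivation:
Op 1: fork(P0) -> P1. 2 ppages; refcounts: pp0:2 pp1:2
Op 2: write(P1, v1, 151). refcount(pp1)=2>1 -> COPY to pp2. 3 ppages; refcounts: pp0:2 pp1:1 pp2:1
Op 3: write(P0, v1, 179). refcount(pp1)=1 -> write in place. 3 ppages; refcounts: pp0:2 pp1:1 pp2:1
Op 4: write(P0, v0, 159). refcount(pp0)=2>1 -> COPY to pp3. 4 ppages; refcounts: pp0:1 pp1:1 pp2:1 pp3:1
Op 5: read(P1, v1) -> 151. No state change.
Op 6: write(P1, v0, 121). refcount(pp0)=1 -> write in place. 4 ppages; refcounts: pp0:1 pp1:1 pp2:1 pp3:1
Op 7: fork(P1) -> P2. 4 ppages; refcounts: pp0:2 pp1:1 pp2:2 pp3:1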